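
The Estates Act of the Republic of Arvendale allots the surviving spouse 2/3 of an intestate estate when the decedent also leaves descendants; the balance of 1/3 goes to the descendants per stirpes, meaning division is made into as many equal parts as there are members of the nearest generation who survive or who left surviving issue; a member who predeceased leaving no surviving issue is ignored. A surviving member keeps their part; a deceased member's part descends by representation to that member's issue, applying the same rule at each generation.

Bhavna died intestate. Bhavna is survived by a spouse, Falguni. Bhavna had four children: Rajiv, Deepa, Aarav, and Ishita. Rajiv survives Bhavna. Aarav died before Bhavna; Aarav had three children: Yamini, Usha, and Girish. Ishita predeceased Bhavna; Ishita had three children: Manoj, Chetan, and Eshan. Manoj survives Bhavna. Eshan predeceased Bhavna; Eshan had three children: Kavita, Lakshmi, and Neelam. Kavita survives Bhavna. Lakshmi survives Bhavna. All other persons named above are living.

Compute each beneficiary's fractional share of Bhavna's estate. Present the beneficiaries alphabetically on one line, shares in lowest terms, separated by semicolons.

Chetan 1/36; Deepa 1/12; Falguni 2/3; Girish 1/36; Kavita 1/108; Lakshmi 1/108; Manoj 1/36; Neelam 1/108; Rajiv 1/12; Usha 1/36; Yamini 1/36

Falguni, as surviving spouse, takes 2/3.
The remaining 1/3 passes to Bhavna's descendants per stirpes.
The 1/3 is divided into 4 equal shares of 1/12 among Rajiv, Deepa, Aarav, Ishita.
Rajiv is living and takes 1/12.
Deepa is living and takes 1/12.
Aarav predeceased; the 1/12 allotted to Aarav's branch passes to Aarav's issue by representation.
The 1/12 is divided into 3 equal shares of 1/36 among Yamini, Usha, Girish.
Yamini is living and takes 1/36.
Usha is living and takes 1/36.
Girish is living and takes 1/36.
Ishita predeceased; the 1/12 allotted to Ishita's branch passes to Ishita's issue by representation.
The 1/12 is divided into 3 equal shares of 1/36 among Manoj, Chetan, Eshan.
Manoj is living and takes 1/36.
Chetan is living and takes 1/36.
Eshan predeceased; the 1/36 allotted to Eshan's branch passes to Eshan's issue by representation.
The 1/36 is divided into 3 equal shares of 1/108 among Kavita, Lakshmi, Neelam.
Kavita is living and takes 1/108.
Lakshmi is living and takes 1/108.
Neelam is living and takes 1/108.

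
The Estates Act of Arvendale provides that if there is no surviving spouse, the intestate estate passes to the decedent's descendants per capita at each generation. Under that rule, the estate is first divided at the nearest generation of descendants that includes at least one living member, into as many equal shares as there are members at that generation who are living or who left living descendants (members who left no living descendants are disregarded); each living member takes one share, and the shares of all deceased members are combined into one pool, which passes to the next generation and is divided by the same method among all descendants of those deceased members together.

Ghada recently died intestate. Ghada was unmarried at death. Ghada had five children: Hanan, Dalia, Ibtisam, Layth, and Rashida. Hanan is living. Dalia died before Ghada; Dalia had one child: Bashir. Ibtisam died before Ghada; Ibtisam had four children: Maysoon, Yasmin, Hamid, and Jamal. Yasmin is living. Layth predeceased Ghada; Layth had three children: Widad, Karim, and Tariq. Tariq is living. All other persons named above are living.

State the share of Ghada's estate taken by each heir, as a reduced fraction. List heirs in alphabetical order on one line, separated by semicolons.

Bashir 3/40; Hamid 3/40; Hanan 1/5; Jamal 3/40; Karim 3/40; Maysoon 3/40; Rashida 1/5; Tariq 3/40; Widad 3/40; Yasmin 3/40

There is no surviving spouse, so the entire estate passes to Ghada's descendants per capita at each generation.
At generation 1 (Hanan, Dalia, Ibtisam, Layth, Rashida) there are 5 shares of (1)/5 = 1/5 each.
Living: Hanan and Rashida — each takes 1/5.
Deceased: Dalia, Ibtisam, and Layth. Their combined 3/5 is pooled and carried to generation 2.
At generation 2 (Bashir, Maysoon, Yasmin, Hamid, Jamal, Widad, Karim, Tariq) there are 8 shares of (3/5)/8 = 3/40 each.
Living: Bashir, Maysoon, Yasmin, Hamid, Jamal, Widad, Karim, and Tariq — each takes 3/40.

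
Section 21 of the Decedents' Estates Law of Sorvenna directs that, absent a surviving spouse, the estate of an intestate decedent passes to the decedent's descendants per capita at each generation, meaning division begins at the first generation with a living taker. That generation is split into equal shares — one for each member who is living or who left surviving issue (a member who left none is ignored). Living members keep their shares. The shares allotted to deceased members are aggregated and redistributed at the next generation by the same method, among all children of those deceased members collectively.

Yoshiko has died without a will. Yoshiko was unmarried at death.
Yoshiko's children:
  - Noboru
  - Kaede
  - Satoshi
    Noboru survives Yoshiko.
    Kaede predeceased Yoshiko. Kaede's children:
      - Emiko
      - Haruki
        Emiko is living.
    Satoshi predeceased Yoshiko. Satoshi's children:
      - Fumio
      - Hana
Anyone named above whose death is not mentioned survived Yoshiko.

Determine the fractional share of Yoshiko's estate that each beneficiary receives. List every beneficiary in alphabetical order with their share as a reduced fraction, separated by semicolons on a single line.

Emiko 1/6; Fumio 1/6; Hana 1/6; Haruki 1/6; Noboru 1/3

There is no surviving spouse, so the entire estate passes to Yoshiko's descendants per capita at each generation.
At generation 1 (Noboru, Kaede, Satoshi) there are 3 shares of (1)/3 = 1/3 each.
Living: Noboru — each takes 1/3.
Deceased: Kaede and Satoshi. Their combined 2/3 is pooled and carried to generation 2.
At generation 2 (Emiko, Haruki, Fumio, Hana) there are 4 shares of (2/3)/4 = 1/6 each.
Living: Emiko, Haruki, Fumio, and Hana — each takes 1/6.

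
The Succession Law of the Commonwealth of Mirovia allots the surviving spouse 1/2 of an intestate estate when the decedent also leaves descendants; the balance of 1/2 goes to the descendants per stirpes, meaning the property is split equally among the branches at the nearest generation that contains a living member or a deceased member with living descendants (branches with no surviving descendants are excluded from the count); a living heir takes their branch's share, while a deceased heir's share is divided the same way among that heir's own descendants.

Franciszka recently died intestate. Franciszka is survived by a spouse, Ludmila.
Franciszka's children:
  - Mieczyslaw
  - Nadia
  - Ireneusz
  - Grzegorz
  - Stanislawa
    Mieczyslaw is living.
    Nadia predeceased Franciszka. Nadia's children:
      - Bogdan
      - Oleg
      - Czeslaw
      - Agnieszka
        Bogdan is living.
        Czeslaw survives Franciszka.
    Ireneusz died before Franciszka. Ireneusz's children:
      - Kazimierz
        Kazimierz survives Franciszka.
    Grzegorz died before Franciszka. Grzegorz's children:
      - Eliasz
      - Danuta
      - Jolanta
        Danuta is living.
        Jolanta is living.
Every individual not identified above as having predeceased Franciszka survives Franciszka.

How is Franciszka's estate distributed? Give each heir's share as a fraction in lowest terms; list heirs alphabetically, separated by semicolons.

Ludmila, as surviving spouse, takes 1/2.
The remaining 1/2 passes to Franciszka's descendants per stirpes.
The 1/2 is divided into 5 equal shares of 1/10 among Mieczyslaw, Nadia, Ireneusz, Grzegorz, Stanislawa.
Mieczyslaw is living and takes 1/10.
Nadia predeceased; the 1/10 allotted to Nadia's branch passes to Nadia's issue by representation.
The 1/10 is divided into 4 equal shares of 1/40 among Bogdan, Oleg, Czeslaw, Agnieszka.
Bogdan is living and takes 1/40.
Oleg is living and takes 1/40.
Czeslaw is living and takes 1/40.
Agnieszka is living and takes 1/40.
Ireneusz predeceased; the 1/10 allotted to Ireneusz's branch passes to Ireneusz's issue by representation.
Kazimierz is the sole taker at this level and receives the full 1/10.
Grzegorz predeceased; the 1/10 allotted to Grzegorz's branch passes to Grzegorz's issue by representation.
The 1/10 is divided into 3 equal shares of 1/30 among Eliasz, Danuta, Jolanta.
Eliasz is living and takes 1/30.
Danuta is living and takes 1/30.
Jolanta is living and takes 1/30.
Stanislawa is living and takes 1/10.

Agnieszka 1/40; Bogdan 1/40; Czeslaw 1/40; Danuta 1/30; Eliasz 1/30; Jolanta 1/30; Kazimierz 1/10; Ludmila 1/2; Mieczyslaw 1/10; Oleg 1/40; Stanislawa 1/10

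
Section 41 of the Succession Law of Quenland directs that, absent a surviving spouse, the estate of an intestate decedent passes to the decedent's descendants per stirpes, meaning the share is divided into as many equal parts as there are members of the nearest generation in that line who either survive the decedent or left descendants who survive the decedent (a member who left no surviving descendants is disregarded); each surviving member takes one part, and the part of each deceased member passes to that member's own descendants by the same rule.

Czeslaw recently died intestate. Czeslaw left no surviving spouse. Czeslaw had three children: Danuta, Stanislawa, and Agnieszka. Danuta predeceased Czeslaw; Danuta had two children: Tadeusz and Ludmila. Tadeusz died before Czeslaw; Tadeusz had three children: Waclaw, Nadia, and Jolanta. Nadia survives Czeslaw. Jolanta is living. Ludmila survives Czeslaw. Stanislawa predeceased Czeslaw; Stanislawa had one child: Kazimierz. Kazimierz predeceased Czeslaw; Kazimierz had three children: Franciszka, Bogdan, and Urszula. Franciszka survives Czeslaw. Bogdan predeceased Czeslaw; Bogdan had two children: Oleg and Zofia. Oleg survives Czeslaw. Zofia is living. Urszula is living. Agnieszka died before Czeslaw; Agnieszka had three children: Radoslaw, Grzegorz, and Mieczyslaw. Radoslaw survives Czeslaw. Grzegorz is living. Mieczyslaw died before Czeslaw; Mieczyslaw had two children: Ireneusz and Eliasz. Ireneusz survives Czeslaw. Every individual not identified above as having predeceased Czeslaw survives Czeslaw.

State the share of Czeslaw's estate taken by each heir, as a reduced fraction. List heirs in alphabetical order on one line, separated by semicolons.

Eliasz 1/18; Franciszka 1/9; Grzegorz 1/9; Ireneusz 1/18; Jolanta 1/18; Ludmila 1/6; Nadia 1/18; Oleg 1/18; Radoslaw 1/9; Urszula 1/9; Waclaw 1/18; Zofia 1/18

There is no surviving spouse, so the entire estate passes to Czeslaw's descendants per stirpes.
The estate is divided into 3 equal shares of 1/3 among Danuta, Stanislawa, Agnieszka.
Danuta predeceased; the 1/3 allotted to Danuta's branch passes to Danuta's issue by representation.
The 1/3 is divided into 2 equal shares of 1/6 among Tadeusz, Ludmila.
Tadeusz predeceased; the 1/6 allotted to Tadeusz's branch passes to Tadeusz's issue by representation.
The 1/6 is divided into 3 equal shares of 1/18 among Waclaw, Nadia, Jolanta.
Waclaw is living and takes 1/18.
Nadia is living and takes 1/18.
Jolanta is living and takes 1/18.
Ludmila is living and takes 1/6.
Stanislawa predeceased; the 1/3 allotted to Stanislawa's branch passes to Stanislawa's issue by representation.
Kazimierz's line is the sole branch at this level, so the full 1/3 passes to Kazimierz's issue by representation.
The 1/3 is divided into 3 equal shares of 1/9 among Franciszka, Bogdan, Urszula.
Franciszka is living and takes 1/9.
Bogdan predeceased; the 1/9 allotted to Bogdan's branch passes to Bogdan's issue by representation.
The 1/9 is divided into 2 equal shares of 1/18 among Oleg, Zofia.
Oleg is living and takes 1/18.
Zofia is living and takes 1/18.
Urszula is living and takes 1/9.
Agnieszka predeceased; the 1/3 allotted to Agnieszka's branch passes to Agnieszka's issue by representation.
The 1/3 is divided into 3 equal shares of 1/9 among Radoslaw, Grzegorz, Mieczyslaw.
Radoslaw is living and takes 1/9.
Grzegorz is living and takes 1/9.
Mieczyslaw predeceased; the 1/9 allotted to Mieczyslaw's branch passes to Mieczyslaw's issue by representation.
The 1/9 is divided into 2 equal shares of 1/18 among Ireneusz, Eliasz.
Ireneusz is living and takes 1/18.
Eliasz is living and takes 1/18.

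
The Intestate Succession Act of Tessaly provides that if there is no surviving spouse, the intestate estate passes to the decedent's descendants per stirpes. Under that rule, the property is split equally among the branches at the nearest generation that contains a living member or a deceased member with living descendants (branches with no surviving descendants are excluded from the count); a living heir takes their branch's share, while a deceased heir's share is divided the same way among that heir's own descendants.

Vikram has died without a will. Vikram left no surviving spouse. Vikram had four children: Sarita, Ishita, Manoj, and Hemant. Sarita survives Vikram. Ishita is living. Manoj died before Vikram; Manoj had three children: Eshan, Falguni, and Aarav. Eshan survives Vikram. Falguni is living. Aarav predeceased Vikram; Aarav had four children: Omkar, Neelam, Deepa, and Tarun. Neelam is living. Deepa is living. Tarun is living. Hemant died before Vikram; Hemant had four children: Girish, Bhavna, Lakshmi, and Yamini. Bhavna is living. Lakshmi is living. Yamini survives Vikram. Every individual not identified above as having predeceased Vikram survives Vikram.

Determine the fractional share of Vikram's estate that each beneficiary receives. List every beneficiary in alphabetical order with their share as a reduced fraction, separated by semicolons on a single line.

Bhavna 1/16; Deepa 1/48; Eshan 1/12; Falguni 1/12; Girish 1/16; Ishita 1/4; Lakshmi 1/16; Neelam 1/48; Omkar 1/48; Sarita 1/4; Tarun 1/48; Yamini 1/16

There is no surviving spouse, so the entire estate passes to Vikram's descendants per stirpes.
The estate is divided into 4 equal shares of 1/4 among Sarita, Ishita, Manoj, Hemant.
Sarita is living and takes 1/4.
Ishita is living and takes 1/4.
Manoj predeceased; the 1/4 allotted to Manoj's branch passes to Manoj's issue by representation.
The 1/4 is divided into 3 equal shares of 1/12 among Eshan, Falguni, Aarav.
Eshan is living and takes 1/12.
Falguni is living and takes 1/12.
Aarav predeceased; the 1/12 allotted to Aarav's branch passes to Aarav's issue by representation.
The 1/12 is divided into 4 equal shares of 1/48 among Omkar, Neelam, Deepa, Tarun.
Omkar is living and takes 1/48.
Neelam is living and takes 1/48.
Deepa is living and takes 1/48.
Tarun is living and takes 1/48.
Hemant predeceased; the 1/4 allotted to Hemant's branch passes to Hemant's issue by representation.
The 1/4 is divided into 4 equal shares of 1/16 among Girish, Bhavna, Lakshmi, Yamini.
Girish is living and takes 1/16.
Bhavna is living and takes 1/16.
Lakshmi is living and takes 1/16.
Yamini is living and takes 1/16.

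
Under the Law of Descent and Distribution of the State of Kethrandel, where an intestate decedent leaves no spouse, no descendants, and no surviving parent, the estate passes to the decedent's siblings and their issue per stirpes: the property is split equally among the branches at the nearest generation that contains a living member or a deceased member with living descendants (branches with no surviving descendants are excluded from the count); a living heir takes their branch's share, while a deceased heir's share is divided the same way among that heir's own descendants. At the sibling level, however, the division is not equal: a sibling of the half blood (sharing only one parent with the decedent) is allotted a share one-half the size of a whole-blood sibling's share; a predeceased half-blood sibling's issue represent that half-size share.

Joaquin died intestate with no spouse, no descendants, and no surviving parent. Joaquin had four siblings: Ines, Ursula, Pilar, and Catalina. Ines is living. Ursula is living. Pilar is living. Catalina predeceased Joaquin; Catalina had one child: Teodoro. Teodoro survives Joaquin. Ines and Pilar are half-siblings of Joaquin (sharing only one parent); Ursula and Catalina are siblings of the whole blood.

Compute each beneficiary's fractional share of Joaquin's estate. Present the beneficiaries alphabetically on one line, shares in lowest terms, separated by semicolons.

No spouse, descendants, or parent survives, so the estate passes to Joaquin's siblings per stirpes.
Half-blood siblings count for one-half the weight of whole-blood siblings at the initial division.
Dividing 1 in proportion to weights (total weight 3): Ines (weight 1/2) → 1/6; Ursula (weight 1) → 1/3; Pilar (weight 1/2) → 1/6; Catalina (weight 1) → 1/3.
Ines is living and takes 1/6.
Ursula is living and takes 1/3.
Pilar is living and takes 1/6.
Catalina predeceased; the 1/3 allotted to Catalina's branch passes to Catalina's issue by representation.
Teodoro is the sole taker at this level and receives the full 1/3.

Ines 1/6; Pilar 1/6; Teodoro 1/3; Ursula 1/3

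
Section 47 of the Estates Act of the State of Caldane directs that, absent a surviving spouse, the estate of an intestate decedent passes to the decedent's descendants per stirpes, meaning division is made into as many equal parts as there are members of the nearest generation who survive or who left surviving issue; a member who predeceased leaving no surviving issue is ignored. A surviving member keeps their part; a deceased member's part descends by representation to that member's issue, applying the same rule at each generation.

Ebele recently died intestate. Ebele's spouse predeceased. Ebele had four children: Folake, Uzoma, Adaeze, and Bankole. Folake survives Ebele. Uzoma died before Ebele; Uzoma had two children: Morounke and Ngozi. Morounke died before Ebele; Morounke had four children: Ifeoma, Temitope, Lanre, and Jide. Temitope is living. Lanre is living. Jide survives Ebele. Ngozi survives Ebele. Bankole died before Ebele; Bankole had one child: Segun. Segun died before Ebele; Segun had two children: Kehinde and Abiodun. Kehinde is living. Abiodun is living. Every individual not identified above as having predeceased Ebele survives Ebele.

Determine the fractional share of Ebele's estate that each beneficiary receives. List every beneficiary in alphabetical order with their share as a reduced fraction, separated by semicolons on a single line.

Abiodun 1/8; Adaeze 1/4; Folake 1/4; Ifeoma 1/32; Jide 1/32; Kehinde 1/8; Lanre 1/32; Ngozi 1/8; Temitope 1/32

There is no surviving spouse, so the entire estate passes to Ebele's descendants per stirpes.
The estate is divided into 4 equal shares of 1/4 among Folake, Uzoma, Adaeze, Bankole.
Folake is living and takes 1/4.
Uzoma predeceased; the 1/4 allotted to Uzoma's branch passes to Uzoma's issue by representation.
The 1/4 is divided into 2 equal shares of 1/8 among Morounke, Ngozi.
Morounke predeceased; the 1/8 allotted to Morounke's branch passes to Morounke's issue by representation.
The 1/8 is divided into 4 equal shares of 1/32 among Ifeoma, Temitope, Lanre, Jide.
Ifeoma is living and takes 1/32.
Temitope is living and takes 1/32.
Lanre is living and takes 1/32.
Jide is living and takes 1/32.
Ngozi is living and takes 1/8.
Adaeze is living and takes 1/4.
Bankole predeceased; the 1/4 allotted to Bankole's branch passes to Bankole's issue by representation.
Segun's line is the sole branch at this level, so the full 1/4 passes to Segun's issue by representation.
The 1/4 is divided into 2 equal shares of 1/8 among Kehinde, Abiodun.
Kehinde is living and takes 1/8.
Abiodun is living and takes 1/8.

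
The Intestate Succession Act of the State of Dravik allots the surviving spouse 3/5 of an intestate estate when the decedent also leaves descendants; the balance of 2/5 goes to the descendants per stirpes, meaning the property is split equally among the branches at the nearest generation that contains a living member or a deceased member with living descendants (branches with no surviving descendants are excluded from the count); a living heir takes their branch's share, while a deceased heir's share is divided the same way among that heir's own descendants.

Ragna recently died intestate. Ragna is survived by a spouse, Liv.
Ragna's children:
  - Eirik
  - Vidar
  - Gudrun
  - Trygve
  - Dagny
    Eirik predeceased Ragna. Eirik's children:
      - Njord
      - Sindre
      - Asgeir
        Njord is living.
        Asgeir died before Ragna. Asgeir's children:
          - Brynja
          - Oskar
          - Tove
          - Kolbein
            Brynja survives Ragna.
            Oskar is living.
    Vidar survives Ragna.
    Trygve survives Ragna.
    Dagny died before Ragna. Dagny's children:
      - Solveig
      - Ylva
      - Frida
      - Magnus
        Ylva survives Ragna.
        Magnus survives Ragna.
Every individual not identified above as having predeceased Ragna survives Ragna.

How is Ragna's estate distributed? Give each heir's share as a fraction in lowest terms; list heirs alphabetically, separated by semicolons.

Liv, as surviving spouse, takes 3/5.
The remaining 2/5 passes to Ragna's descendants per stirpes.
The 2/5 is divided into 5 equal shares of 2/25 among Eirik, Vidar, Gudrun, Trygve, Dagny.
Eirik predeceased; the 2/25 allotted to Eirik's branch passes to Eirik's issue by representation.
The 2/25 is divided into 3 equal shares of 2/75 among Njord, Sindre, Asgeir.
Njord is living and takes 2/75.
Sindre is living and takes 2/75.
Asgeir predeceased; the 2/75 allotted to Asgeir's branch passes to Asgeir's issue by representation.
The 2/75 is divided into 4 equal shares of 1/150 among Brynja, Oskar, Tove, Kolbein.
Brynja is living and takes 1/150.
Oskar is living and takes 1/150.
Tove is living and takes 1/150.
Kolbein is living and takes 1/150.
Vidar is living and takes 2/25.
Gudrun is living and takes 2/25.
Trygve is living and takes 2/25.
Dagny predeceased; the 2/25 allotted to Dagny's branch passes to Dagny's issue by representation.
The 2/25 is divided into 4 equal shares of 1/50 among Solveig, Ylva, Frida, Magnus.
Solveig is living and takes 1/50.
Ylva is living and takes 1/50.
Frida is living and takes 1/50.
Magnus is living and takes 1/50.

Brynja 1/150; Frida 1/50; Gudrun 2/25; Kolbein 1/150; Liv 3/5; Magnus 1/50; Njord 2/75; Oskar 1/150; Sindre 2/75; Solveig 1/50; Tove 1/150; Trygve 2/25; Vidar 2/25; Ylva 1/50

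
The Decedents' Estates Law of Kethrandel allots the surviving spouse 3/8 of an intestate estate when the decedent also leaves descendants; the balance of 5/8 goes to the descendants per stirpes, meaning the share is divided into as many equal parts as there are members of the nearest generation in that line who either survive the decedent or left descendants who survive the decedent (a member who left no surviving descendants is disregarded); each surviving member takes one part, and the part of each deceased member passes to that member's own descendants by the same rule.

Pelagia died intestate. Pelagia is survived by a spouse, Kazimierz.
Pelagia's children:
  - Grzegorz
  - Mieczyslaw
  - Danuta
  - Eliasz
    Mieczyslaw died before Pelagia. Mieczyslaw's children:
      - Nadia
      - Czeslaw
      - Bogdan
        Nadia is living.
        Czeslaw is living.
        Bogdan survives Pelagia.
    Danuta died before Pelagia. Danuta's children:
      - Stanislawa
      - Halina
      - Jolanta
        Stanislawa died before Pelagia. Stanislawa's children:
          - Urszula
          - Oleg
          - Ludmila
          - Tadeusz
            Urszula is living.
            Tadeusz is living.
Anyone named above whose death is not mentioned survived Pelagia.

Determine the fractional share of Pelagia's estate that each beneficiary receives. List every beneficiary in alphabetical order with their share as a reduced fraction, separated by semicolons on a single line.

Kazimierz, as surviving spouse, takes 3/8.
The remaining 5/8 passes to Pelagia's descendants per stirpes.
The 5/8 is divided into 4 equal shares of 5/32 among Grzegorz, Mieczyslaw, Danuta, Eliasz.
Grzegorz is living and takes 5/32.
Mieczyslaw predeceased; the 5/32 allotted to Mieczyslaw's branch passes to Mieczyslaw's issue by representation.
The 5/32 is divided into 3 equal shares of 5/96 among Nadia, Czeslaw, Bogdan.
Nadia is living and takes 5/96.
Czeslaw is living and takes 5/96.
Bogdan is living and takes 5/96.
Danuta predeceased; the 5/32 allotted to Danuta's branch passes to Danuta's issue by representation.
The 5/32 is divided into 3 equal shares of 5/96 among Stanislawa, Halina, Jolanta.
Stanislawa predeceased; the 5/96 allotted to Stanislawa's branch passes to Stanislawa's issue by representation.
The 5/96 is divided into 4 equal shares of 5/384 among Urszula, Oleg, Ludmila, Tadeusz.
Urszula is living and takes 5/384.
Oleg is living and takes 5/384.
Ludmila is living and takes 5/384.
Tadeusz is living and takes 5/384.
Halina is living and takes 5/96.
Jolanta is living and takes 5/96.
Eliasz is living and takes 5/32.

Bogdan 5/96; Czeslaw 5/96; Eliasz 5/32; Grzegorz 5/32; Halina 5/96; Jolanta 5/96; Kazimierz 3/8; Ludmila 5/384; Nadia 5/96; Oleg 5/384; Tadeusz 5/384; Urszula 5/384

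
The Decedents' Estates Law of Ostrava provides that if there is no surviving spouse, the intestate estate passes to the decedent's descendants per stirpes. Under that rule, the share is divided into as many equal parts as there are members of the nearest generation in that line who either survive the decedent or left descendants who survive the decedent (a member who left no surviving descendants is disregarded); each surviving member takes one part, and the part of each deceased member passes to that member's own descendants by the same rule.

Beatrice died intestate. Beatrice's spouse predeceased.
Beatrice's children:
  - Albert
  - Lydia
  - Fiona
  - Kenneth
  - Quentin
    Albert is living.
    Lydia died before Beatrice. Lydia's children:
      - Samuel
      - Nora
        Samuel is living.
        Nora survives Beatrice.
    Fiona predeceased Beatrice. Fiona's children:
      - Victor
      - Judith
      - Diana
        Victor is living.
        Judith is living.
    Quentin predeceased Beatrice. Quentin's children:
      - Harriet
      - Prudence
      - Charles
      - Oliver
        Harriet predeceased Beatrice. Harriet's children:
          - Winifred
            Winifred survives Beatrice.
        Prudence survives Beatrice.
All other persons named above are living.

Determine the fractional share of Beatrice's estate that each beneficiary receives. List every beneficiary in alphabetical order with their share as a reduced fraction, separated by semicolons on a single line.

Albert 1/5; Charles 1/20; Diana 1/15; Judith 1/15; Kenneth 1/5; Nora 1/10; Oliver 1/20; Prudence 1/20; Samuel 1/10; Victor 1/15; Winifred 1/20

There is no surviving spouse, so the entire estate passes to Beatrice's descendants per stirpes.
The estate is divided into 5 equal shares of 1/5 among Albert, Lydia, Fiona, Kenneth, Quentin.
Albert is living and takes 1/5.
Lydia predeceased; the 1/5 allotted to Lydia's branch passes to Lydia's issue by representation.
The 1/5 is divided into 2 equal shares of 1/10 among Samuel, Nora.
Samuel is living and takes 1/10.
Nora is living and takes 1/10.
Fiona predeceased; the 1/5 allotted to Fiona's branch passes to Fiona's issue by representation.
The 1/5 is divided into 3 equal shares of 1/15 among Victor, Judith, Diana.
Victor is living and takes 1/15.
Judith is living and takes 1/15.
Diana is living and takes 1/15.
Kenneth is living and takes 1/5.
Quentin predeceased; the 1/5 allotted to Quentin's branch passes to Quentin's issue by representation.
The 1/5 is divided into 4 equal shares of 1/20 among Harriet, Prudence, Charles, Oliver.
Harriet predeceased; the 1/20 allotted to Harriet's branch passes to Harriet's issue by representation.
Winifred is the sole taker at this level and receives the full 1/20.
Prudence is living and takes 1/20.
Charles is living and takes 1/20.
Oliver is living and takes 1/20.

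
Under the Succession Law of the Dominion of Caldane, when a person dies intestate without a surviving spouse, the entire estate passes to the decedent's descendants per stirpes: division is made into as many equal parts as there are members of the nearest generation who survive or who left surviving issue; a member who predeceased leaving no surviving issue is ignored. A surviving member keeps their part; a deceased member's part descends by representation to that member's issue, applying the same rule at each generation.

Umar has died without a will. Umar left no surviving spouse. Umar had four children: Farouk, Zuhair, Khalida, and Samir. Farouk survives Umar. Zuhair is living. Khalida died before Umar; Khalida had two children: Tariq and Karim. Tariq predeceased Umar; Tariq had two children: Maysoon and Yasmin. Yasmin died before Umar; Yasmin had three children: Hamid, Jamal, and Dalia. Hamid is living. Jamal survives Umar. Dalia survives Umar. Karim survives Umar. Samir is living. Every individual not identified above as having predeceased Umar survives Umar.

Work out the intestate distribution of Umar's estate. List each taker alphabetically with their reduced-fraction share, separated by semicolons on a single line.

Dalia 1/48; Farouk 1/4; Hamid 1/48; Jamal 1/48; Karim 1/8; Maysoon 1/16; Samir 1/4; Zuhair 1/4

There is no surviving spouse, so the entire estate passes to Umar's descendants per stirpes.
The estate is divided into 4 equal shares of 1/4 among Farouk, Zuhair, Khalida, Samir.
Farouk is living and takes 1/4.
Zuhair is living and takes 1/4.
Khalida predeceased; the 1/4 allotted to Khalida's branch passes to Khalida's issue by representation.
The 1/4 is divided into 2 equal shares of 1/8 among Tariq, Karim.
Tariq predeceased; the 1/8 allotted to Tariq's branch passes to Tariq's issue by representation.
The 1/8 is divided into 2 equal shares of 1/16 among Maysoon, Yasmin.
Maysoon is living and takes 1/16.
Yasmin predeceased; the 1/16 allotted to Yasmin's branch passes to Yasmin's issue by representation.
The 1/16 is divided into 3 equal shares of 1/48 among Hamid, Jamal, Dalia.
Hamid is living and takes 1/48.
Jamal is living and takes 1/48.
Dalia is living and takes 1/48.
Karim is living and takes 1/8.
Samir is living and takes 1/4.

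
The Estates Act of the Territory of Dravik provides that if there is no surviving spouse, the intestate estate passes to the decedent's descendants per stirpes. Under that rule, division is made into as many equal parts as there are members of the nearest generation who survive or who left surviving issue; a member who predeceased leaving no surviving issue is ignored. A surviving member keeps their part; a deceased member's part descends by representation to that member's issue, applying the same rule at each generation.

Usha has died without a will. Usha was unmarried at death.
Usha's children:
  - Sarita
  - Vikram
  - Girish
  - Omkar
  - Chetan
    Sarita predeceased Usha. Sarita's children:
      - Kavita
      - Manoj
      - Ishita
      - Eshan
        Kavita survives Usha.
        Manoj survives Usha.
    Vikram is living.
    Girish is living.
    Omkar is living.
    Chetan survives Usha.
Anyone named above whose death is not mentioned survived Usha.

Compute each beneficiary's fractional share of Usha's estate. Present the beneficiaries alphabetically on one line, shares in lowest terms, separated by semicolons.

There is no surviving spouse, so the entire estate passes to Usha's descendants per stirpes.
The estate is divided into 5 equal shares of 1/5 among Sarita, Vikram, Girish, Omkar, Chetan.
Sarita predeceased; the 1/5 allotted to Sarita's branch passes to Sarita's issue by representation.
The 1/5 is divided into 4 equal shares of 1/20 among Kavita, Manoj, Ishita, Eshan.
Kavita is living and takes 1/20.
Manoj is living and takes 1/20.
Ishita is living and takes 1/20.
Eshan is living and takes 1/20.
Vikram is living and takes 1/5.
Girish is living and takes 1/5.
Omkar is living and takes 1/5.
Chetan is living and takes 1/5.

Chetan 1/5; Eshan 1/20; Girish 1/5; Ishita 1/20; Kavita 1/20; Manoj 1/20; Omkar 1/5; Vikram 1/5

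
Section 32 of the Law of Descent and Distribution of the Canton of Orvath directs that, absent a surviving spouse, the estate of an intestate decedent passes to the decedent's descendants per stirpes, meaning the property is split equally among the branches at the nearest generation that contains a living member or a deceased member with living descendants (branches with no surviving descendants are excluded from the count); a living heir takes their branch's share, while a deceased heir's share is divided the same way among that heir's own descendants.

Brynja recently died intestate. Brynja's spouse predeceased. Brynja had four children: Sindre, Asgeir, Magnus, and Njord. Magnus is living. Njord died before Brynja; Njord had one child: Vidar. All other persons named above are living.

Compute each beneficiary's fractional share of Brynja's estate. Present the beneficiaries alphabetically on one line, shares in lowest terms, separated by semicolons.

There is no surviving spouse, so the entire estate passes to Brynja's descendants per stirpes.
The estate is divided into 4 equal shares of 1/4 among Sindre, Asgeir, Magnus, Njord.
Sindre is living and takes 1/4.
Asgeir is living and takes 1/4.
Magnus is living and takes 1/4.
Njord predeceased; the 1/4 allotted to Njord's branch passes to Njord's issue by representation.
Vidar is the sole taker at this level and receives the full 1/4.

Asgeir 1/4; Magnus 1/4; Sindre 1/4; Vidar 1/4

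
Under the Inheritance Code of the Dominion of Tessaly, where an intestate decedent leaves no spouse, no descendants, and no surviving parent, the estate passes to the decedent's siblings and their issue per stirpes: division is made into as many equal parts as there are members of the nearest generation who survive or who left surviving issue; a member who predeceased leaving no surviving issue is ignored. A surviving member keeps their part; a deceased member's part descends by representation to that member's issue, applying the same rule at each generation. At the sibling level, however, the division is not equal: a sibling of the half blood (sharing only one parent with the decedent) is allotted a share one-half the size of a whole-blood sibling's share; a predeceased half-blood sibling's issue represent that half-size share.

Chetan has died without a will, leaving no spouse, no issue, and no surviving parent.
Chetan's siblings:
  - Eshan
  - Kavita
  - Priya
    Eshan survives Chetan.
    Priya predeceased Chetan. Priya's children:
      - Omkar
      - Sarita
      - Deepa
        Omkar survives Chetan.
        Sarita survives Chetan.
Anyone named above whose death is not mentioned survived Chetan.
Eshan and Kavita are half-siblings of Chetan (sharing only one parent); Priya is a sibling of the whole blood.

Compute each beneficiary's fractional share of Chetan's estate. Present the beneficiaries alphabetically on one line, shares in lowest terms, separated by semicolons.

Deepa 1/6; Eshan 1/4; Kavita 1/4; Omkar 1/6; Sarita 1/6

No spouse, descendants, or parent survives, so the estate passes to Chetan's siblings per stirpes.
Half-blood siblings count for one-half the weight of whole-blood siblings at the initial division.
Dividing 1 in proportion to weights (total weight 2): Eshan (weight 1/2) → 1/4; Kavita (weight 1/2) → 1/4; Priya (weight 1) → 1/2.
Eshan is living and takes 1/4.
Kavita is living and takes 1/4.
Priya predeceased; the 1/2 allotted to Priya's branch passes to Priya's issue by representation.
The 1/2 is divided into 3 equal shares of 1/6 among Omkar, Sarita, Deepa.
Omkar is living and takes 1/6.
Sarita is living and takes 1/6.
Deepa is living and takes 1/6.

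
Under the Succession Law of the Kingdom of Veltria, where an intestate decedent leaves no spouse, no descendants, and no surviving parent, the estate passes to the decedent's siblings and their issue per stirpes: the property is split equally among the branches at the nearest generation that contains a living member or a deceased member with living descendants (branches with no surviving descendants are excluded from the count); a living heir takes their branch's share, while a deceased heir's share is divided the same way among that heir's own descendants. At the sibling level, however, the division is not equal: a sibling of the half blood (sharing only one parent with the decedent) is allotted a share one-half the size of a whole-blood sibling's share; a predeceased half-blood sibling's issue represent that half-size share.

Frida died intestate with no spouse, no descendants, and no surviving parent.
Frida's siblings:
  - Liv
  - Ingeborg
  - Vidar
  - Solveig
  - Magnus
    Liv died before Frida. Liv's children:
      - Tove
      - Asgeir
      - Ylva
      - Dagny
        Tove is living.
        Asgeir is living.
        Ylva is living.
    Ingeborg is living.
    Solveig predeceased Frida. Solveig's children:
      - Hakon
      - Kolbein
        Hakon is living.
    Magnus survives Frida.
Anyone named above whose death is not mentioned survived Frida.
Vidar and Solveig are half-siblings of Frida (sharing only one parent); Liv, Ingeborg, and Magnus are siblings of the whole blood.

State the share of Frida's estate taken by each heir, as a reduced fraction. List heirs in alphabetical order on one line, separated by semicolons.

Asgeir 1/16; Dagny 1/16; Hakon 1/16; Ingeborg 1/4; Kolbein 1/16; Magnus 1/4; Tove 1/16; Vidar 1/8; Ylva 1/16

No spouse, descendants, or parent survives, so the estate passes to Frida's siblings per stirpes.
Half-blood siblings count for one-half the weight of whole-blood siblings at the initial division.
Dividing 1 in proportion to weights (total weight 4): Liv (weight 1) → 1/4; Ingeborg (weight 1) → 1/4; Vidar (weight 1/2) → 1/8; Solveig (weight 1/2) → 1/8; Magnus (weight 1) → 1/4.
Liv predeceased; the 1/4 allotted to Liv's branch passes to Liv's issue by representation.
The 1/4 is divided into 4 equal shares of 1/16 among Tove, Asgeir, Ylva, Dagny.
Tove is living and takes 1/16.
Asgeir is living and takes 1/16.
Ylva is living and takes 1/16.
Dagny is living and takes 1/16.
Ingeborg is living and takes 1/4.
Vidar is living and takes 1/8.
Solveig predeceased; the 1/8 allotted to Solveig's branch passes to Solveig's issue by representation.
The 1/8 is divided into 2 equal shares of 1/16 among Hakon, Kolbein.
Hakon is living and takes 1/16.
Kolbein is living and takes 1/16.
Magnus is living and takes 1/4.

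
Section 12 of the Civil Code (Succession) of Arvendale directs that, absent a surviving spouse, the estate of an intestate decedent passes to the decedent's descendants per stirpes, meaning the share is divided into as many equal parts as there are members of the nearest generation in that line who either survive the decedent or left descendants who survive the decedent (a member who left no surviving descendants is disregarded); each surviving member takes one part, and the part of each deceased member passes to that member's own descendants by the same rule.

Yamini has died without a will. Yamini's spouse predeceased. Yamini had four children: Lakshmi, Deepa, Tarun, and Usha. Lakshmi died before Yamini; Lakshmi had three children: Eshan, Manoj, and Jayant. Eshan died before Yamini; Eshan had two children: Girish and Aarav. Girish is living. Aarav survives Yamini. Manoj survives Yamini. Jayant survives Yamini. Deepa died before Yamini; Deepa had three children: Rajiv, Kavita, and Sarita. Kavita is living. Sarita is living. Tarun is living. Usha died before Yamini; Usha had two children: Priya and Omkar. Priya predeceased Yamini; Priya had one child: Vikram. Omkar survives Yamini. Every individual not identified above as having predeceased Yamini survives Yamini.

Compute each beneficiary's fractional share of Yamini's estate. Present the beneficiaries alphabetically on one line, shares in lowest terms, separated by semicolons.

Aarav 1/24; Girish 1/24; Jayant 1/12; Kavita 1/12; Manoj 1/12; Omkar 1/8; Rajiv 1/12; Sarita 1/12; Tarun 1/4; Vikram 1/8

There is no surviving spouse, so the entire estate passes to Yamini's descendants per stirpes.
The estate is divided into 4 equal shares of 1/4 among Lakshmi, Deepa, Tarun, Usha.
Lakshmi predeceased; the 1/4 allotted to Lakshmi's branch passes to Lakshmi's issue by representation.
The 1/4 is divided into 3 equal shares of 1/12 among Eshan, Manoj, Jayant.
Eshan predeceased; the 1/12 allotted to Eshan's branch passes to Eshan's issue by representation.
The 1/12 is divided into 2 equal shares of 1/24 among Girish, Aarav.
Girish is living and takes 1/24.
Aarav is living and takes 1/24.
Manoj is living and takes 1/12.
Jayant is living and takes 1/12.
Deepa predeceased; the 1/4 allotted to Deepa's branch passes to Deepa's issue by representation.
The 1/4 is divided into 3 equal shares of 1/12 among Rajiv, Kavita, Sarita.
Rajiv is living and takes 1/12.
Kavita is living and takes 1/12.
Sarita is living and takes 1/12.
Tarun is living and takes 1/4.
Usha predeceased; the 1/4 allotted to Usha's branch passes to Usha's issue by representation.
The 1/4 is divided into 2 equal shares of 1/8 among Priya, Omkar.
Priya predeceased; the 1/8 allotted to Priya's branch passes to Priya's issue by representation.
Vikram is the sole taker at this level and receives the full 1/8.
Omkar is living and takes 1/8.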